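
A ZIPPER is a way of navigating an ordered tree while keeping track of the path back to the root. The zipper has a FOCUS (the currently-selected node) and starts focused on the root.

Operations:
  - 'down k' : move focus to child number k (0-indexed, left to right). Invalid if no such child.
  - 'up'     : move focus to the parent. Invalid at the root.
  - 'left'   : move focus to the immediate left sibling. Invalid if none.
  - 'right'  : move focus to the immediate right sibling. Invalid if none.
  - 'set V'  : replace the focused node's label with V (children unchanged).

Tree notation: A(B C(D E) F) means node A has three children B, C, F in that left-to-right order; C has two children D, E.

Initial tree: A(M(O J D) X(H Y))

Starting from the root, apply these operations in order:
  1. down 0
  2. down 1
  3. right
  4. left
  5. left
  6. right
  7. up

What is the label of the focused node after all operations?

Answer: M

Derivation:
Step 1 (down 0): focus=M path=0 depth=1 children=['O', 'J', 'D'] left=[] right=['X'] parent=A
Step 2 (down 1): focus=J path=0/1 depth=2 children=[] left=['O'] right=['D'] parent=M
Step 3 (right): focus=D path=0/2 depth=2 children=[] left=['O', 'J'] right=[] parent=M
Step 4 (left): focus=J path=0/1 depth=2 children=[] left=['O'] right=['D'] parent=M
Step 5 (left): focus=O path=0/0 depth=2 children=[] left=[] right=['J', 'D'] parent=M
Step 6 (right): focus=J path=0/1 depth=2 children=[] left=['O'] right=['D'] parent=M
Step 7 (up): focus=M path=0 depth=1 children=['O', 'J', 'D'] left=[] right=['X'] parent=A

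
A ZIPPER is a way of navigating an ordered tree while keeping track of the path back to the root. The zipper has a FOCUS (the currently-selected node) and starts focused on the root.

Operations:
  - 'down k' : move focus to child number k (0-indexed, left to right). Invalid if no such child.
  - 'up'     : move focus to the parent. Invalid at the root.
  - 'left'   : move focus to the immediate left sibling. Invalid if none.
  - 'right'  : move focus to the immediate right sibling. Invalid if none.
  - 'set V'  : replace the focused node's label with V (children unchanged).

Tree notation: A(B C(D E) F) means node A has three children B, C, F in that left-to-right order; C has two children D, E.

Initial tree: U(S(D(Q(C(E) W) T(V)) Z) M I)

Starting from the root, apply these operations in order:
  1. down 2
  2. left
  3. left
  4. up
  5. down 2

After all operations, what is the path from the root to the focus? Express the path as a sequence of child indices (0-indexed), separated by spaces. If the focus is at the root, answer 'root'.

Answer: 2

Derivation:
Step 1 (down 2): focus=I path=2 depth=1 children=[] left=['S', 'M'] right=[] parent=U
Step 2 (left): focus=M path=1 depth=1 children=[] left=['S'] right=['I'] parent=U
Step 3 (left): focus=S path=0 depth=1 children=['D', 'Z'] left=[] right=['M', 'I'] parent=U
Step 4 (up): focus=U path=root depth=0 children=['S', 'M', 'I'] (at root)
Step 5 (down 2): focus=I path=2 depth=1 children=[] left=['S', 'M'] right=[] parent=U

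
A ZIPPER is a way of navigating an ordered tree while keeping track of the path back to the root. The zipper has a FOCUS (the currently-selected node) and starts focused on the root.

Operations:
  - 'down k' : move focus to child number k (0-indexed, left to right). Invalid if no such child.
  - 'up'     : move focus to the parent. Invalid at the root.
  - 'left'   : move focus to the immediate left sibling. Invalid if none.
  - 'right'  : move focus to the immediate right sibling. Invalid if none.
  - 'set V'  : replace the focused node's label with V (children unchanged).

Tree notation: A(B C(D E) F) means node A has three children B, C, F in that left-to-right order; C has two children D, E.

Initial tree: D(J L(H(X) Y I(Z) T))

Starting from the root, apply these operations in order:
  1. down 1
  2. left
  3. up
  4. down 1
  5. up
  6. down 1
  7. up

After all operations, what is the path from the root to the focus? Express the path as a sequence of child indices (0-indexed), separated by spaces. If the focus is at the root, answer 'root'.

Answer: root

Derivation:
Step 1 (down 1): focus=L path=1 depth=1 children=['H', 'Y', 'I', 'T'] left=['J'] right=[] parent=D
Step 2 (left): focus=J path=0 depth=1 children=[] left=[] right=['L'] parent=D
Step 3 (up): focus=D path=root depth=0 children=['J', 'L'] (at root)
Step 4 (down 1): focus=L path=1 depth=1 children=['H', 'Y', 'I', 'T'] left=['J'] right=[] parent=D
Step 5 (up): focus=D path=root depth=0 children=['J', 'L'] (at root)
Step 6 (down 1): focus=L path=1 depth=1 children=['H', 'Y', 'I', 'T'] left=['J'] right=[] parent=D
Step 7 (up): focus=D path=root depth=0 children=['J', 'L'] (at root)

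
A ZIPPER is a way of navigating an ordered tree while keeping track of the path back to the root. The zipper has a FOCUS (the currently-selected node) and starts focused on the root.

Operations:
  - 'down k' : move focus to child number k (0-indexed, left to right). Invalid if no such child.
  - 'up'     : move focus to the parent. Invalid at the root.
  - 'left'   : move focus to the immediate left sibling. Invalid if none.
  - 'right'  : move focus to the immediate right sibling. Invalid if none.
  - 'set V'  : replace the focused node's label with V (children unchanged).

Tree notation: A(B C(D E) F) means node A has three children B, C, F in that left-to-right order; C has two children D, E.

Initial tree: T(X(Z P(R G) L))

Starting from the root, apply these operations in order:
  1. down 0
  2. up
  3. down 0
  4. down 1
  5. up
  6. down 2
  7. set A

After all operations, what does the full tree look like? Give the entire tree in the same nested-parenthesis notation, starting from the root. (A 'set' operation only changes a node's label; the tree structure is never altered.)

Answer: T(X(Z P(R G) A))

Derivation:
Step 1 (down 0): focus=X path=0 depth=1 children=['Z', 'P', 'L'] left=[] right=[] parent=T
Step 2 (up): focus=T path=root depth=0 children=['X'] (at root)
Step 3 (down 0): focus=X path=0 depth=1 children=['Z', 'P', 'L'] left=[] right=[] parent=T
Step 4 (down 1): focus=P path=0/1 depth=2 children=['R', 'G'] left=['Z'] right=['L'] parent=X
Step 5 (up): focus=X path=0 depth=1 children=['Z', 'P', 'L'] left=[] right=[] parent=T
Step 6 (down 2): focus=L path=0/2 depth=2 children=[] left=['Z', 'P'] right=[] parent=X
Step 7 (set A): focus=A path=0/2 depth=2 children=[] left=['Z', 'P'] right=[] parent=X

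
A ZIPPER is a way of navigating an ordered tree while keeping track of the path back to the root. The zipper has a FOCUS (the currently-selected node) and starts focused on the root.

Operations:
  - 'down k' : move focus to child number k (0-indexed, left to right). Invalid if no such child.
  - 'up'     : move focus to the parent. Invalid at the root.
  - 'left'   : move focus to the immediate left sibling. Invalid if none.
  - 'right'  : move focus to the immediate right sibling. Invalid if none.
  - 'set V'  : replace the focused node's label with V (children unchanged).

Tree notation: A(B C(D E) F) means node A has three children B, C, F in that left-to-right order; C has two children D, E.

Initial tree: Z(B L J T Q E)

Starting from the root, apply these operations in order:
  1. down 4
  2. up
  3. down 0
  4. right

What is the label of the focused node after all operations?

Step 1 (down 4): focus=Q path=4 depth=1 children=[] left=['B', 'L', 'J', 'T'] right=['E'] parent=Z
Step 2 (up): focus=Z path=root depth=0 children=['B', 'L', 'J', 'T', 'Q', 'E'] (at root)
Step 3 (down 0): focus=B path=0 depth=1 children=[] left=[] right=['L', 'J', 'T', 'Q', 'E'] parent=Z
Step 4 (right): focus=L path=1 depth=1 children=[] left=['B'] right=['J', 'T', 'Q', 'E'] parent=Z

Answer: L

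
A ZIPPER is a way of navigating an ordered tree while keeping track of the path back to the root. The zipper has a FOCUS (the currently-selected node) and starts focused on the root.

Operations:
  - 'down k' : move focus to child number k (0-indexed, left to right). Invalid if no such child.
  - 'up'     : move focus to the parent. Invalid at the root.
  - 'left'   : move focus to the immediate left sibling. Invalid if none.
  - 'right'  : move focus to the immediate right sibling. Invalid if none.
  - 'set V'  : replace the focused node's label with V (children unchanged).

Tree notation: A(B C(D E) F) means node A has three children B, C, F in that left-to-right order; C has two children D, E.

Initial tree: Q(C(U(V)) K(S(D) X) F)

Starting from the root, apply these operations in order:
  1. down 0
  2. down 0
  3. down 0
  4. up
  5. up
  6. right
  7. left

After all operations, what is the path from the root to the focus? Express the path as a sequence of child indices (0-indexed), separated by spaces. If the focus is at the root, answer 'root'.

Answer: 0

Derivation:
Step 1 (down 0): focus=C path=0 depth=1 children=['U'] left=[] right=['K', 'F'] parent=Q
Step 2 (down 0): focus=U path=0/0 depth=2 children=['V'] left=[] right=[] parent=C
Step 3 (down 0): focus=V path=0/0/0 depth=3 children=[] left=[] right=[] parent=U
Step 4 (up): focus=U path=0/0 depth=2 children=['V'] left=[] right=[] parent=C
Step 5 (up): focus=C path=0 depth=1 children=['U'] left=[] right=['K', 'F'] parent=Q
Step 6 (right): focus=K path=1 depth=1 children=['S', 'X'] left=['C'] right=['F'] parent=Q
Step 7 (left): focus=C path=0 depth=1 children=['U'] left=[] right=['K', 'F'] parent=Q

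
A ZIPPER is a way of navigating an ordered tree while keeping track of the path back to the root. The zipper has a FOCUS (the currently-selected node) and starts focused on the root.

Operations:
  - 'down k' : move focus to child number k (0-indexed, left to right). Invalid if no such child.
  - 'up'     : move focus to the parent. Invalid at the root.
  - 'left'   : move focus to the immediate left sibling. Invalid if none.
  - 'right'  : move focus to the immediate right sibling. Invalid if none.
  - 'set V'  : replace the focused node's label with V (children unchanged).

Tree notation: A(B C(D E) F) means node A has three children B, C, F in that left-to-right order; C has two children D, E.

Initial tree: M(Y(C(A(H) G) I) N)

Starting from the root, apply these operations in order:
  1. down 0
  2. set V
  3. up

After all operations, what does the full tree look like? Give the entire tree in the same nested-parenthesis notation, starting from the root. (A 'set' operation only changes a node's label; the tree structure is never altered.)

Answer: M(V(C(A(H) G) I) N)

Derivation:
Step 1 (down 0): focus=Y path=0 depth=1 children=['C', 'I'] left=[] right=['N'] parent=M
Step 2 (set V): focus=V path=0 depth=1 children=['C', 'I'] left=[] right=['N'] parent=M
Step 3 (up): focus=M path=root depth=0 children=['V', 'N'] (at root)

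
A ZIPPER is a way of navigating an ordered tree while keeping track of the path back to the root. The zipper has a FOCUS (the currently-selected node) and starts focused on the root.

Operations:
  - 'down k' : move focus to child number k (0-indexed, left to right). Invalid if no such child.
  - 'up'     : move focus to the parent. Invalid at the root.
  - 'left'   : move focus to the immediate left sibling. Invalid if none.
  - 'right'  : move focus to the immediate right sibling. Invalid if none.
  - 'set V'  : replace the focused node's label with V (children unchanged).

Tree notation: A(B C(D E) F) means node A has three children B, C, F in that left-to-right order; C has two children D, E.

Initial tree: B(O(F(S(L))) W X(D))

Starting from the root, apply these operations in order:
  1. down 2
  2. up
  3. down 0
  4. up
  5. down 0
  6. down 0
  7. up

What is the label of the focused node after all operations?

Step 1 (down 2): focus=X path=2 depth=1 children=['D'] left=['O', 'W'] right=[] parent=B
Step 2 (up): focus=B path=root depth=0 children=['O', 'W', 'X'] (at root)
Step 3 (down 0): focus=O path=0 depth=1 children=['F'] left=[] right=['W', 'X'] parent=B
Step 4 (up): focus=B path=root depth=0 children=['O', 'W', 'X'] (at root)
Step 5 (down 0): focus=O path=0 depth=1 children=['F'] left=[] right=['W', 'X'] parent=B
Step 6 (down 0): focus=F path=0/0 depth=2 children=['S'] left=[] right=[] parent=O
Step 7 (up): focus=O path=0 depth=1 children=['F'] left=[] right=['W', 'X'] parent=B

Answer: O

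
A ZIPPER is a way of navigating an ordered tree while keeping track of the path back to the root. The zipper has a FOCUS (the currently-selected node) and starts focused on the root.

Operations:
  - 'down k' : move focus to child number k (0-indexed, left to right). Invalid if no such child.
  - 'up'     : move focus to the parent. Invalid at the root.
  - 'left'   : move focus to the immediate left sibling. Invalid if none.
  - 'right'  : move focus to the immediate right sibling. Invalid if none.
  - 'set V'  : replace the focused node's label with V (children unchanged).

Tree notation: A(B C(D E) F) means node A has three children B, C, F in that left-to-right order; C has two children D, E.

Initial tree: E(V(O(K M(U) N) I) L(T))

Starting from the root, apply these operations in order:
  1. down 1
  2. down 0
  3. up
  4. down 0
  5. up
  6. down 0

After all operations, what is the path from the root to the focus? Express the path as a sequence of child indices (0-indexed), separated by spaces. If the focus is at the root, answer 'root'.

Answer: 1 0

Derivation:
Step 1 (down 1): focus=L path=1 depth=1 children=['T'] left=['V'] right=[] parent=E
Step 2 (down 0): focus=T path=1/0 depth=2 children=[] left=[] right=[] parent=L
Step 3 (up): focus=L path=1 depth=1 children=['T'] left=['V'] right=[] parent=E
Step 4 (down 0): focus=T path=1/0 depth=2 children=[] left=[] right=[] parent=L
Step 5 (up): focus=L path=1 depth=1 children=['T'] left=['V'] right=[] parent=E
Step 6 (down 0): focus=T path=1/0 depth=2 children=[] left=[] right=[] parent=L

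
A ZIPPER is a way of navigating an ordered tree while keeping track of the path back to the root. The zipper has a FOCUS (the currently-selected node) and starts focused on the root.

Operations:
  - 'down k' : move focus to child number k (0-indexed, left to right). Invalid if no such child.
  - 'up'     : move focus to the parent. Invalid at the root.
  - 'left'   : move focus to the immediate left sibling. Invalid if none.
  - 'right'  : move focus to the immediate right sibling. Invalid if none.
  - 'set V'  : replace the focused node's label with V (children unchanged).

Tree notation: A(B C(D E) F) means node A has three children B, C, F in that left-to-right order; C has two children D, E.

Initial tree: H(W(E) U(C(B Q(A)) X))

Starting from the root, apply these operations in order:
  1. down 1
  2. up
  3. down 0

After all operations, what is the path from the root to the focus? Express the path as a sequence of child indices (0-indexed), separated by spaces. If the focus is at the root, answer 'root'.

Step 1 (down 1): focus=U path=1 depth=1 children=['C', 'X'] left=['W'] right=[] parent=H
Step 2 (up): focus=H path=root depth=0 children=['W', 'U'] (at root)
Step 3 (down 0): focus=W path=0 depth=1 children=['E'] left=[] right=['U'] parent=H

Answer: 0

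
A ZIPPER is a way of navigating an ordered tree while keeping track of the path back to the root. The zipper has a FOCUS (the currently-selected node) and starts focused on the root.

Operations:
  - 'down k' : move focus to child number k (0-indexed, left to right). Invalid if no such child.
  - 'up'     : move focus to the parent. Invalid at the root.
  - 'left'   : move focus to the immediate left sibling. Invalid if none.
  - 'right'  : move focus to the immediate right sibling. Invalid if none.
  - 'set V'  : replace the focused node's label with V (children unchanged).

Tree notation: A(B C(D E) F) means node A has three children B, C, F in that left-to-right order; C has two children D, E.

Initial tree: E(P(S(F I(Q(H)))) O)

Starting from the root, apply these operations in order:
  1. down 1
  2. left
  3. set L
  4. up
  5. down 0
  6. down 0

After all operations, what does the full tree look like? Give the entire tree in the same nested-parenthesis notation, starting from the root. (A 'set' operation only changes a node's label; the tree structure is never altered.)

Answer: E(L(S(F I(Q(H)))) O)

Derivation:
Step 1 (down 1): focus=O path=1 depth=1 children=[] left=['P'] right=[] parent=E
Step 2 (left): focus=P path=0 depth=1 children=['S'] left=[] right=['O'] parent=E
Step 3 (set L): focus=L path=0 depth=1 children=['S'] left=[] right=['O'] parent=E
Step 4 (up): focus=E path=root depth=0 children=['L', 'O'] (at root)
Step 5 (down 0): focus=L path=0 depth=1 children=['S'] left=[] right=['O'] parent=E
Step 6 (down 0): focus=S path=0/0 depth=2 children=['F', 'I'] left=[] right=[] parent=L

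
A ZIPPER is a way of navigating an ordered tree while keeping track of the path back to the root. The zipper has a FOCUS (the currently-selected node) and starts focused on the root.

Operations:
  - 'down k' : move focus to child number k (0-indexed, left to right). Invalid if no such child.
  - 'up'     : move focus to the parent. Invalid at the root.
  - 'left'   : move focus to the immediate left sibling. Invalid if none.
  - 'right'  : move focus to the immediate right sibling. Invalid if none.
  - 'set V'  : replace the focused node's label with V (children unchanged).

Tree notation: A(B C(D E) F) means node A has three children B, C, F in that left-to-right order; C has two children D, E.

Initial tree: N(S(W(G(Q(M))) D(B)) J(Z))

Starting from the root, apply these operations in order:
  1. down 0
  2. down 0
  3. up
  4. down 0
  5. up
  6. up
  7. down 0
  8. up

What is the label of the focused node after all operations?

Step 1 (down 0): focus=S path=0 depth=1 children=['W', 'D'] left=[] right=['J'] parent=N
Step 2 (down 0): focus=W path=0/0 depth=2 children=['G'] left=[] right=['D'] parent=S
Step 3 (up): focus=S path=0 depth=1 children=['W', 'D'] left=[] right=['J'] parent=N
Step 4 (down 0): focus=W path=0/0 depth=2 children=['G'] left=[] right=['D'] parent=S
Step 5 (up): focus=S path=0 depth=1 children=['W', 'D'] left=[] right=['J'] parent=N
Step 6 (up): focus=N path=root depth=0 children=['S', 'J'] (at root)
Step 7 (down 0): focus=S path=0 depth=1 children=['W', 'D'] left=[] right=['J'] parent=N
Step 8 (up): focus=N path=root depth=0 children=['S', 'J'] (at root)

Answer: N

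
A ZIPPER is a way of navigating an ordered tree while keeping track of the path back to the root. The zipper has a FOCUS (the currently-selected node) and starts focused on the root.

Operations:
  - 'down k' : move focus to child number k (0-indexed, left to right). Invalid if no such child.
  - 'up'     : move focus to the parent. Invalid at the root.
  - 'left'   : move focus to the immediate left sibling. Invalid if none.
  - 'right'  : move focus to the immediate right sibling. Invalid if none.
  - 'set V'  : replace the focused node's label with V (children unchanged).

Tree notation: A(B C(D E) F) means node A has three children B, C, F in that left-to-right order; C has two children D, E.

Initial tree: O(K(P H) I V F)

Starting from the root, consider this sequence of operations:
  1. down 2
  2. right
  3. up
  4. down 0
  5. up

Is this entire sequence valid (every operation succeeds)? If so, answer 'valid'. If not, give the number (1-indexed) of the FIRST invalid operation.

Step 1 (down 2): focus=V path=2 depth=1 children=[] left=['K', 'I'] right=['F'] parent=O
Step 2 (right): focus=F path=3 depth=1 children=[] left=['K', 'I', 'V'] right=[] parent=O
Step 3 (up): focus=O path=root depth=0 children=['K', 'I', 'V', 'F'] (at root)
Step 4 (down 0): focus=K path=0 depth=1 children=['P', 'H'] left=[] right=['I', 'V', 'F'] parent=O
Step 5 (up): focus=O path=root depth=0 children=['K', 'I', 'V', 'F'] (at root)

Answer: valid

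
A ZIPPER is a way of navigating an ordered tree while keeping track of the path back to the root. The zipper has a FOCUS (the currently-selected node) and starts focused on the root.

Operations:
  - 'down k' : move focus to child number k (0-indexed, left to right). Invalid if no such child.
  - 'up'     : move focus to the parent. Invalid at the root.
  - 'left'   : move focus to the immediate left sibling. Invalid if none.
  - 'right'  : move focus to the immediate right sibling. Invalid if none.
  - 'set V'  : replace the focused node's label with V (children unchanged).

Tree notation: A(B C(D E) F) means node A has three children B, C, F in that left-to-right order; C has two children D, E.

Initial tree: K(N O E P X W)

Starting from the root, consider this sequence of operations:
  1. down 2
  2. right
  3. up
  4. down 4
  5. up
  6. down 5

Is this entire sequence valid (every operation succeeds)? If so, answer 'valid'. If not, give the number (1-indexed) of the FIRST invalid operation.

Step 1 (down 2): focus=E path=2 depth=1 children=[] left=['N', 'O'] right=['P', 'X', 'W'] parent=K
Step 2 (right): focus=P path=3 depth=1 children=[] left=['N', 'O', 'E'] right=['X', 'W'] parent=K
Step 3 (up): focus=K path=root depth=0 children=['N', 'O', 'E', 'P', 'X', 'W'] (at root)
Step 4 (down 4): focus=X path=4 depth=1 children=[] left=['N', 'O', 'E', 'P'] right=['W'] parent=K
Step 5 (up): focus=K path=root depth=0 children=['N', 'O', 'E', 'P', 'X', 'W'] (at root)
Step 6 (down 5): focus=W path=5 depth=1 children=[] left=['N', 'O', 'E', 'P', 'X'] right=[] parent=K

Answer: valid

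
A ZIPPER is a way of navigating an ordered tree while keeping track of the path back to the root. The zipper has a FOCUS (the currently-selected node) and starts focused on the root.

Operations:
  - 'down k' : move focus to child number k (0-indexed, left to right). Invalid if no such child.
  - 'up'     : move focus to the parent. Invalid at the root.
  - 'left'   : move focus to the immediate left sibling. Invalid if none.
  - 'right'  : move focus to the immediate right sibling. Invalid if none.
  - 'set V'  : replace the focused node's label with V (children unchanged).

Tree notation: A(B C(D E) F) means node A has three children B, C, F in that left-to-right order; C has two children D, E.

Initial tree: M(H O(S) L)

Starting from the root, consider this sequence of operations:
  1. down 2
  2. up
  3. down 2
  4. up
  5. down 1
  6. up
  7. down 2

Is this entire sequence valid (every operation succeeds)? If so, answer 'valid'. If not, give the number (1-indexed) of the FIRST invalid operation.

Answer: valid

Derivation:
Step 1 (down 2): focus=L path=2 depth=1 children=[] left=['H', 'O'] right=[] parent=M
Step 2 (up): focus=M path=root depth=0 children=['H', 'O', 'L'] (at root)
Step 3 (down 2): focus=L path=2 depth=1 children=[] left=['H', 'O'] right=[] parent=M
Step 4 (up): focus=M path=root depth=0 children=['H', 'O', 'L'] (at root)
Step 5 (down 1): focus=O path=1 depth=1 children=['S'] left=['H'] right=['L'] parent=M
Step 6 (up): focus=M path=root depth=0 children=['H', 'O', 'L'] (at root)
Step 7 (down 2): focus=L path=2 depth=1 children=[] left=['H', 'O'] right=[] parent=M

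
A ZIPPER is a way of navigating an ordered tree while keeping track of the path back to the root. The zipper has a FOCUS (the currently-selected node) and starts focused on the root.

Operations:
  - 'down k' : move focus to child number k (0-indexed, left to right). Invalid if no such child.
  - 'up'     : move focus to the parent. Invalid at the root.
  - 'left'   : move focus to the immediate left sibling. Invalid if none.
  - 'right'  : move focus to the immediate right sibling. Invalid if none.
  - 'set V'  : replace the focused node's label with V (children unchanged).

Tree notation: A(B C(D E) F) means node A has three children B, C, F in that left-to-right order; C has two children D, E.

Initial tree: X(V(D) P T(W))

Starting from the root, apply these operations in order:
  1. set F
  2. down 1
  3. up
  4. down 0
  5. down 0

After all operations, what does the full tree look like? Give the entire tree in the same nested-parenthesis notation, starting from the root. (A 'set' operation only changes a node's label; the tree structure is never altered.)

Answer: F(V(D) P T(W))

Derivation:
Step 1 (set F): focus=F path=root depth=0 children=['V', 'P', 'T'] (at root)
Step 2 (down 1): focus=P path=1 depth=1 children=[] left=['V'] right=['T'] parent=F
Step 3 (up): focus=F path=root depth=0 children=['V', 'P', 'T'] (at root)
Step 4 (down 0): focus=V path=0 depth=1 children=['D'] left=[] right=['P', 'T'] parent=F
Step 5 (down 0): focus=D path=0/0 depth=2 children=[] left=[] right=[] parent=V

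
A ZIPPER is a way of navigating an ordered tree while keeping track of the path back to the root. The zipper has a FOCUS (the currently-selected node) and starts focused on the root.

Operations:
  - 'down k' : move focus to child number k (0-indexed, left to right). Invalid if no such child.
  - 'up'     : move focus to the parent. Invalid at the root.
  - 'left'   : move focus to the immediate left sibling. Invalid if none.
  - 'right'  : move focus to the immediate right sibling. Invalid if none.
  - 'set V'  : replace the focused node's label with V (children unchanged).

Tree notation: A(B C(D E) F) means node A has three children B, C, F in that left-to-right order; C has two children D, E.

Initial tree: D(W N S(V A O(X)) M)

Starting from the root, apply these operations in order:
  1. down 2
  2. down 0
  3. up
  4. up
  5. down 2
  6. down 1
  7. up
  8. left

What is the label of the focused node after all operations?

Answer: N

Derivation:
Step 1 (down 2): focus=S path=2 depth=1 children=['V', 'A', 'O'] left=['W', 'N'] right=['M'] parent=D
Step 2 (down 0): focus=V path=2/0 depth=2 children=[] left=[] right=['A', 'O'] parent=S
Step 3 (up): focus=S path=2 depth=1 children=['V', 'A', 'O'] left=['W', 'N'] right=['M'] parent=D
Step 4 (up): focus=D path=root depth=0 children=['W', 'N', 'S', 'M'] (at root)
Step 5 (down 2): focus=S path=2 depth=1 children=['V', 'A', 'O'] left=['W', 'N'] right=['M'] parent=D
Step 6 (down 1): focus=A path=2/1 depth=2 children=[] left=['V'] right=['O'] parent=S
Step 7 (up): focus=S path=2 depth=1 children=['V', 'A', 'O'] left=['W', 'N'] right=['M'] parent=D
Step 8 (left): focus=N path=1 depth=1 children=[] left=['W'] right=['S', 'M'] parent=D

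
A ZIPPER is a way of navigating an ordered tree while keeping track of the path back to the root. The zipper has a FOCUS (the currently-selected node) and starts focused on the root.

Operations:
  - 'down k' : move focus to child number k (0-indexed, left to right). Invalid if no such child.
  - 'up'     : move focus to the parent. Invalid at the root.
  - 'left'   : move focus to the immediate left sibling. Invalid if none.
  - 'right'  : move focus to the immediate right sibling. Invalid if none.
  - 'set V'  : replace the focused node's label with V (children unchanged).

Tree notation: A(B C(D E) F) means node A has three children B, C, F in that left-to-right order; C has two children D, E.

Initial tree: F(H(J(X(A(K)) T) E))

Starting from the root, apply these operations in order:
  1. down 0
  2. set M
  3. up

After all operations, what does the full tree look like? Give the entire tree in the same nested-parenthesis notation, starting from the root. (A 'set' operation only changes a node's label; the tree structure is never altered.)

Step 1 (down 0): focus=H path=0 depth=1 children=['J', 'E'] left=[] right=[] parent=F
Step 2 (set M): focus=M path=0 depth=1 children=['J', 'E'] left=[] right=[] parent=F
Step 3 (up): focus=F path=root depth=0 children=['M'] (at root)

Answer: F(M(J(X(A(K)) T) E))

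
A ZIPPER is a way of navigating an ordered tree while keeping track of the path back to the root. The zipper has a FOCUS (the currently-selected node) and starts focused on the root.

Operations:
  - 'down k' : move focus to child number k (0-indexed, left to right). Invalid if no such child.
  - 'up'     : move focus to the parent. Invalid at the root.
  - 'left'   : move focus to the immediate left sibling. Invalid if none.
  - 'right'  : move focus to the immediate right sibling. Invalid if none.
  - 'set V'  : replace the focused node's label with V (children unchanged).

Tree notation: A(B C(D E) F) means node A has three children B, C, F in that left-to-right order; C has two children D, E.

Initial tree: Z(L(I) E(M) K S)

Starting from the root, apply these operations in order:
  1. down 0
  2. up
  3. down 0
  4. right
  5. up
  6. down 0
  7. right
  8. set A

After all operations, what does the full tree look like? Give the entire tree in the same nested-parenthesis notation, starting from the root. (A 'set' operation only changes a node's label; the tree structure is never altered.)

Answer: Z(L(I) A(M) K S)

Derivation:
Step 1 (down 0): focus=L path=0 depth=1 children=['I'] left=[] right=['E', 'K', 'S'] parent=Z
Step 2 (up): focus=Z path=root depth=0 children=['L', 'E', 'K', 'S'] (at root)
Step 3 (down 0): focus=L path=0 depth=1 children=['I'] left=[] right=['E', 'K', 'S'] parent=Z
Step 4 (right): focus=E path=1 depth=1 children=['M'] left=['L'] right=['K', 'S'] parent=Z
Step 5 (up): focus=Z path=root depth=0 children=['L', 'E', 'K', 'S'] (at root)
Step 6 (down 0): focus=L path=0 depth=1 children=['I'] left=[] right=['E', 'K', 'S'] parent=Z
Step 7 (right): focus=E path=1 depth=1 children=['M'] left=['L'] right=['K', 'S'] parent=Z
Step 8 (set A): focus=A path=1 depth=1 children=['M'] left=['L'] right=['K', 'S'] parent=Z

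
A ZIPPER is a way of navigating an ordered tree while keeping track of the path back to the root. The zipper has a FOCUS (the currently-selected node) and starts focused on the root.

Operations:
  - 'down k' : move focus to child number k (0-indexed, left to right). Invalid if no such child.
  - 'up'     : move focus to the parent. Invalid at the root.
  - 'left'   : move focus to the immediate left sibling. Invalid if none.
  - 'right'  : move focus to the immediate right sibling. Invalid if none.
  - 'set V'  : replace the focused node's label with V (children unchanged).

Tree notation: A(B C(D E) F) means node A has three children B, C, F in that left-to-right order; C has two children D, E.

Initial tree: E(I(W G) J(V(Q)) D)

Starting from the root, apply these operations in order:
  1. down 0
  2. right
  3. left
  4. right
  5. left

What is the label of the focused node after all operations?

Answer: I

Derivation:
Step 1 (down 0): focus=I path=0 depth=1 children=['W', 'G'] left=[] right=['J', 'D'] parent=E
Step 2 (right): focus=J path=1 depth=1 children=['V'] left=['I'] right=['D'] parent=E
Step 3 (left): focus=I path=0 depth=1 children=['W', 'G'] left=[] right=['J', 'D'] parent=E
Step 4 (right): focus=J path=1 depth=1 children=['V'] left=['I'] right=['D'] parent=E
Step 5 (left): focus=I path=0 depth=1 children=['W', 'G'] left=[] right=['J', 'D'] parent=E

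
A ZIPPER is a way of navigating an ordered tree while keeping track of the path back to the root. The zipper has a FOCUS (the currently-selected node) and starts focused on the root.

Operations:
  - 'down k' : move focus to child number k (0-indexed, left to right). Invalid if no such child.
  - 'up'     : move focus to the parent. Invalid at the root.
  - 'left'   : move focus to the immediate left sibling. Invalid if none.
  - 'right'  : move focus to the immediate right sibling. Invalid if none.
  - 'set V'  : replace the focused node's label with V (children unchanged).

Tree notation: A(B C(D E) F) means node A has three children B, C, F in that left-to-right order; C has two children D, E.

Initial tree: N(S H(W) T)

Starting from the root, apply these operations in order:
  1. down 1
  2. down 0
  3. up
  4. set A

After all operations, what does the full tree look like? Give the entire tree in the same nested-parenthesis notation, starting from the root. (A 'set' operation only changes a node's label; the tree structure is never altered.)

Step 1 (down 1): focus=H path=1 depth=1 children=['W'] left=['S'] right=['T'] parent=N
Step 2 (down 0): focus=W path=1/0 depth=2 children=[] left=[] right=[] parent=H
Step 3 (up): focus=H path=1 depth=1 children=['W'] left=['S'] right=['T'] parent=N
Step 4 (set A): focus=A path=1 depth=1 children=['W'] left=['S'] right=['T'] parent=N

Answer: N(S A(W) T)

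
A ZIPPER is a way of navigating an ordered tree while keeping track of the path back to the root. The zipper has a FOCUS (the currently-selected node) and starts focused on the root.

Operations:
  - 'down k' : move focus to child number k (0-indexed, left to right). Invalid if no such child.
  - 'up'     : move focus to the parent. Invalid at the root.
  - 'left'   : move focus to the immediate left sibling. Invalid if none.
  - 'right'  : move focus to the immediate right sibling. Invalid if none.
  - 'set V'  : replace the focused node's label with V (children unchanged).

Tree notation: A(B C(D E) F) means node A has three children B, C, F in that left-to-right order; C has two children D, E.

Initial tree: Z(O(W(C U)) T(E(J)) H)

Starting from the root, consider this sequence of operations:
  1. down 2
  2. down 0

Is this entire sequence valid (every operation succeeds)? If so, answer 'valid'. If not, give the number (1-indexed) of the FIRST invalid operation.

Answer: 2

Derivation:
Step 1 (down 2): focus=H path=2 depth=1 children=[] left=['O', 'T'] right=[] parent=Z
Step 2 (down 0): INVALID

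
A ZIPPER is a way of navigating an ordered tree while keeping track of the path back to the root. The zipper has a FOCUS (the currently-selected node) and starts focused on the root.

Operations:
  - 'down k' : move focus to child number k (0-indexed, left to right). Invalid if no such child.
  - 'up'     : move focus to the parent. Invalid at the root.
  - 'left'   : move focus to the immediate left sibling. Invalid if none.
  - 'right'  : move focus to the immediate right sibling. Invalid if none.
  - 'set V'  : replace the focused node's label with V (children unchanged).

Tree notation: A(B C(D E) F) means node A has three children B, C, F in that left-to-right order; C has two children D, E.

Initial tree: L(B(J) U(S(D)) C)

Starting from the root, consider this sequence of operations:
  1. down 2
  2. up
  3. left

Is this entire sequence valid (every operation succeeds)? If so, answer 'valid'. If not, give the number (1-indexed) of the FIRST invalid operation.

Answer: 3

Derivation:
Step 1 (down 2): focus=C path=2 depth=1 children=[] left=['B', 'U'] right=[] parent=L
Step 2 (up): focus=L path=root depth=0 children=['B', 'U', 'C'] (at root)
Step 3 (left): INVALID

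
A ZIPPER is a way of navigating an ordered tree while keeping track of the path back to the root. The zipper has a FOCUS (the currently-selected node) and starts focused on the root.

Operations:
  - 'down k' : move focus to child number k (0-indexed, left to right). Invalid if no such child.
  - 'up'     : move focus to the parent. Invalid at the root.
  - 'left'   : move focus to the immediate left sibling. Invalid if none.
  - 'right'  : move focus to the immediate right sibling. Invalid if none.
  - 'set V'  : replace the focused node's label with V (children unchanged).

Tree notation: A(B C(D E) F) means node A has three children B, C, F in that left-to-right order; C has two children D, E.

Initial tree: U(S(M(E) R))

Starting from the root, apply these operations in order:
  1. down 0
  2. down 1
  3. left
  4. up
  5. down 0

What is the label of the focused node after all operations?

Answer: M

Derivation:
Step 1 (down 0): focus=S path=0 depth=1 children=['M', 'R'] left=[] right=[] parent=U
Step 2 (down 1): focus=R path=0/1 depth=2 children=[] left=['M'] right=[] parent=S
Step 3 (left): focus=M path=0/0 depth=2 children=['E'] left=[] right=['R'] parent=S
Step 4 (up): focus=S path=0 depth=1 children=['M', 'R'] left=[] right=[] parent=U
Step 5 (down 0): focus=M path=0/0 depth=2 children=['E'] left=[] right=['R'] parent=S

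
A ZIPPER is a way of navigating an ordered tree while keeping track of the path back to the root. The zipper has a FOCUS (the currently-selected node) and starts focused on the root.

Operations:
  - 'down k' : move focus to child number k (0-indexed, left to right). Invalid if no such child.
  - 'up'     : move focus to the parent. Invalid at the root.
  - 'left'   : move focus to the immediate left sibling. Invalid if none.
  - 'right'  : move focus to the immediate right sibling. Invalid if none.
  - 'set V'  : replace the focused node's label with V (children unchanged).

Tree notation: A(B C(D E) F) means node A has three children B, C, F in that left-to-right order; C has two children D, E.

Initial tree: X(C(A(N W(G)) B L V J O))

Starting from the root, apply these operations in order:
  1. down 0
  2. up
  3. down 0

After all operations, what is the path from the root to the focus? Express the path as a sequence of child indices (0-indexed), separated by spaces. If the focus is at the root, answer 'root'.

Answer: 0

Derivation:
Step 1 (down 0): focus=C path=0 depth=1 children=['A', 'B', 'L', 'V', 'J', 'O'] left=[] right=[] parent=X
Step 2 (up): focus=X path=root depth=0 children=['C'] (at root)
Step 3 (down 0): focus=C path=0 depth=1 children=['A', 'B', 'L', 'V', 'J', 'O'] left=[] right=[] parent=X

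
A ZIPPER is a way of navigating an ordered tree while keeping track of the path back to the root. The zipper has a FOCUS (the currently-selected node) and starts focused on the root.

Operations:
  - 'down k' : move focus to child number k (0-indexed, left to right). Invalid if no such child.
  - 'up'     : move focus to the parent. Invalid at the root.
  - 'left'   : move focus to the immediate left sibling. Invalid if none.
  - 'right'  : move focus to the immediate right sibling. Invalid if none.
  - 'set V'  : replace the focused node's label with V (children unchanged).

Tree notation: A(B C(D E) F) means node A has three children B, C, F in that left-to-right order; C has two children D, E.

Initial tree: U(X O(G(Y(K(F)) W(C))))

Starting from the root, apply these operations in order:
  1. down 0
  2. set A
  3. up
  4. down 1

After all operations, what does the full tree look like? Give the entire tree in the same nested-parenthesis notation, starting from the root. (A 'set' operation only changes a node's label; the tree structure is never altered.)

Answer: U(A O(G(Y(K(F)) W(C))))

Derivation:
Step 1 (down 0): focus=X path=0 depth=1 children=[] left=[] right=['O'] parent=U
Step 2 (set A): focus=A path=0 depth=1 children=[] left=[] right=['O'] parent=U
Step 3 (up): focus=U path=root depth=0 children=['A', 'O'] (at root)
Step 4 (down 1): focus=O path=1 depth=1 children=['G'] left=['A'] right=[] parent=U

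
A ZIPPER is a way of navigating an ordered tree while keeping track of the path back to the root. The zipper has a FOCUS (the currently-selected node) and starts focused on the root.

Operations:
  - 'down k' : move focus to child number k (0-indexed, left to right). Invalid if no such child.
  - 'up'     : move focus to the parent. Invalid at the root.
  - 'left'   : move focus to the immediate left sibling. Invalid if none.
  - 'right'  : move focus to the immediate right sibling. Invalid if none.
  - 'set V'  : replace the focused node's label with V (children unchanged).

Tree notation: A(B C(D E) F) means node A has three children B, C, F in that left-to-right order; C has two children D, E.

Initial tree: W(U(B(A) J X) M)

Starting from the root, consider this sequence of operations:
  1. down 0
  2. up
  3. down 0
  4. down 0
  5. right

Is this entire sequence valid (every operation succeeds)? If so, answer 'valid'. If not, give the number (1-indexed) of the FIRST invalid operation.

Step 1 (down 0): focus=U path=0 depth=1 children=['B', 'J', 'X'] left=[] right=['M'] parent=W
Step 2 (up): focus=W path=root depth=0 children=['U', 'M'] (at root)
Step 3 (down 0): focus=U path=0 depth=1 children=['B', 'J', 'X'] left=[] right=['M'] parent=W
Step 4 (down 0): focus=B path=0/0 depth=2 children=['A'] left=[] right=['J', 'X'] parent=U
Step 5 (right): focus=J path=0/1 depth=2 children=[] left=['B'] right=['X'] parent=U

Answer: valid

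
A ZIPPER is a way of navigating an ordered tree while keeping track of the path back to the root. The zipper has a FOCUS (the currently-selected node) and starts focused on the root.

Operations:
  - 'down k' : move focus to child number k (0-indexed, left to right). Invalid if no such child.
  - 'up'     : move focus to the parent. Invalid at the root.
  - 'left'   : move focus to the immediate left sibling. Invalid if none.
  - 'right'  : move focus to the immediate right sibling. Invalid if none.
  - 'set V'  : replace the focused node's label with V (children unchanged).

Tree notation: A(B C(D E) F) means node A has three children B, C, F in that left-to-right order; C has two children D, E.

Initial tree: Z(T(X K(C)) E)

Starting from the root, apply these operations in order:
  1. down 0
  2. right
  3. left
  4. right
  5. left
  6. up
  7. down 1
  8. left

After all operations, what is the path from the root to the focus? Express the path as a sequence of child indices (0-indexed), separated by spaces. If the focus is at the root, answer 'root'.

Answer: 0

Derivation:
Step 1 (down 0): focus=T path=0 depth=1 children=['X', 'K'] left=[] right=['E'] parent=Z
Step 2 (right): focus=E path=1 depth=1 children=[] left=['T'] right=[] parent=Z
Step 3 (left): focus=T path=0 depth=1 children=['X', 'K'] left=[] right=['E'] parent=Z
Step 4 (right): focus=E path=1 depth=1 children=[] left=['T'] right=[] parent=Z
Step 5 (left): focus=T path=0 depth=1 children=['X', 'K'] left=[] right=['E'] parent=Z
Step 6 (up): focus=Z path=root depth=0 children=['T', 'E'] (at root)
Step 7 (down 1): focus=E path=1 depth=1 children=[] left=['T'] right=[] parent=Z
Step 8 (left): focus=T path=0 depth=1 children=['X', 'K'] left=[] right=['E'] parent=Z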